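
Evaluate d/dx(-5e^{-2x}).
10 e^{- 2 x}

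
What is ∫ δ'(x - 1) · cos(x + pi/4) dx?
\sin{\left(\frac{\pi}{4} + 1 \right)}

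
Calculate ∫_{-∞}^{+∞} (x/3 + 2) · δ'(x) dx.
- \frac{1}{3}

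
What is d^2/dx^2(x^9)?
72 x^{7}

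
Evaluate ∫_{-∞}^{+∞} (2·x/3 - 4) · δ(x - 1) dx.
- \frac{10}{3}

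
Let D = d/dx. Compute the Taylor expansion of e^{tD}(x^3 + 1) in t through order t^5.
t^{3} + 3 t^{2} x + 3 t x^{2} + x^{3} + 1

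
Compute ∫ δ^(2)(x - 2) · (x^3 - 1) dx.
12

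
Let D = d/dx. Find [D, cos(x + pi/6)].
- \sin{\left(x + \frac{\pi}{6} \right)}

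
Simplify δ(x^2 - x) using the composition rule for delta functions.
\frac{\delta(x - 1) + \delta(x)}{1}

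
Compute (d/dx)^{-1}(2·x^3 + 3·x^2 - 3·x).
\frac{x^{4}}{2} + x^{3} - \frac{3 x^{2}}{2}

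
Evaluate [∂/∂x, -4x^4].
- 16 x^{3}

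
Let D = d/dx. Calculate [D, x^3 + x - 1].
3 x^{2} + 1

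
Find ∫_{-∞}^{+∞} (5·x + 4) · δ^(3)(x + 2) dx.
0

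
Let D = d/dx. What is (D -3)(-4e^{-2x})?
20 e^{- 2 x}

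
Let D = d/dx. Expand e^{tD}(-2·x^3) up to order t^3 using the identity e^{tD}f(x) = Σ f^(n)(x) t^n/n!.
- 2 t^{3} - 6 t^{2} x - 6 t x^{2} - 2 x^{3}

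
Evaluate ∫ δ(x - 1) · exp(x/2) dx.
e^{\frac{1}{2}}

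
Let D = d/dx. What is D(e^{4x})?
4 e^{4 x}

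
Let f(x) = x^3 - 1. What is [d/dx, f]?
3 x^{2}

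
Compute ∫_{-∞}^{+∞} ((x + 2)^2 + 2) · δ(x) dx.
6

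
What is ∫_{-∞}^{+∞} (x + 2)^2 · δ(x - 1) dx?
9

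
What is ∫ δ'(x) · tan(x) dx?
-1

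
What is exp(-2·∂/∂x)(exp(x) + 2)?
e^{x - 2} + 2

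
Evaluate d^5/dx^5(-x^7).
- 2520 x^{2}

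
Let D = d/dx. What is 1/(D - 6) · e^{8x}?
\frac{e^{8 x}}{2}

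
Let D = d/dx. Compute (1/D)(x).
\frac{x^{2}}{2}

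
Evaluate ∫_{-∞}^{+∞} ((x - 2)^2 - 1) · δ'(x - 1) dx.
2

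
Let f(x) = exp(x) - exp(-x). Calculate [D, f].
2 \cosh{\left(x \right)}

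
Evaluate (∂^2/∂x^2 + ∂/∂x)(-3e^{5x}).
- 90 e^{5 x}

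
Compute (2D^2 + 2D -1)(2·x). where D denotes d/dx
4 - 2 x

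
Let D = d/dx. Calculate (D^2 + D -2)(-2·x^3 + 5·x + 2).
4 x^{3} - 6 x^{2} - 22 x + 1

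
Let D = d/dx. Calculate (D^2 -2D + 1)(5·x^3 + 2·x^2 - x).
5 x^{3} - 28 x^{2} + 21 x + 6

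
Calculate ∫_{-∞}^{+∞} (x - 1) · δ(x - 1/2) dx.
- \frac{1}{2}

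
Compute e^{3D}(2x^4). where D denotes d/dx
2 x^{4} + 24 x^{3} + 108 x^{2} + 216 x + 162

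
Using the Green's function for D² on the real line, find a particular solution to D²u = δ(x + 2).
\frac{|x + 2|}{2}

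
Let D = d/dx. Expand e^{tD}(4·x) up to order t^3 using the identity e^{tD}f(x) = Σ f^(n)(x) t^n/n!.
4 t + 4 x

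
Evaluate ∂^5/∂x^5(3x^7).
7560 x^{2}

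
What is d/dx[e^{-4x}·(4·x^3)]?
x^{2} \left(12 - 16 x\right) e^{- 4 x}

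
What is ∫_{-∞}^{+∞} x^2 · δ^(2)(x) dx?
2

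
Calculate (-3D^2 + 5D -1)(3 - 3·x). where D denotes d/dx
3 x - 18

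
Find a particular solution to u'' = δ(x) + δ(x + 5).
\frac{|x|}{2} + \frac{|x + 5|}{2}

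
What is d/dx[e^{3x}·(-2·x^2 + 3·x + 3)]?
\left(- 6 x^{2} + 5 x + 12\right) e^{3 x}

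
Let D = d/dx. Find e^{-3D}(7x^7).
7 x^{7} - 147 x^{6} + 1323 x^{5} - 6615 x^{4} + 19845 x^{3} - 35721 x^{2} + 35721 x - 15309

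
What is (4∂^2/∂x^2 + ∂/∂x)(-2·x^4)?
8 x^{2} \left(- x - 12\right)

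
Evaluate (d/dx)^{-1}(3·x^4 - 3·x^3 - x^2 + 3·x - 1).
\frac{3 x^{5}}{5} - \frac{3 x^{4}}{4} - \frac{x^{3}}{3} + \frac{3 x^{2}}{2} - x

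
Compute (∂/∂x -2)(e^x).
- e^{x}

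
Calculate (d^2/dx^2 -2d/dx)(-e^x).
e^{x}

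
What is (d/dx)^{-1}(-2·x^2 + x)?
- \frac{2 x^{3}}{3} + \frac{x^{2}}{2}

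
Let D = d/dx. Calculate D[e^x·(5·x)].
5 \left(x + 1\right) e^{x}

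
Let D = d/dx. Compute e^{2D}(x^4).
x^{4} + 8 x^{3} + 24 x^{2} + 32 x + 16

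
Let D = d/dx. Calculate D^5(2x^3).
0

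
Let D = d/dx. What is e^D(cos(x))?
\cos{\left(x + 1 \right)}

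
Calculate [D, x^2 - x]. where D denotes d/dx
2 x - 1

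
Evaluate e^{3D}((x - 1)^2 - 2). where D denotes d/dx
x^{2} + 4 x + 2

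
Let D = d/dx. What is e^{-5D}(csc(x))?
\csc{\left(x - 5 \right)}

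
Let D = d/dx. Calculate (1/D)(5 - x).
- \frac{x^{2}}{2} + 5 x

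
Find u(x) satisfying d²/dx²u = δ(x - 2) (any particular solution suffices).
\frac{|x - 2|}{2}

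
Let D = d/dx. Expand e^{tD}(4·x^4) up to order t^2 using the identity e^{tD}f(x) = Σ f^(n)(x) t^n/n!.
4 x^{2} \left(6 t^{2} + 4 t x + x^{2}\right)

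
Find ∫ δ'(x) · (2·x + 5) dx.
-2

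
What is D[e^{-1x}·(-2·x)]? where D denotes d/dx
2 \left(x - 1\right) e^{- x}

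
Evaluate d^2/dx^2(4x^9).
288 x^{7}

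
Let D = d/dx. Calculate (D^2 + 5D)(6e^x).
36 e^{x}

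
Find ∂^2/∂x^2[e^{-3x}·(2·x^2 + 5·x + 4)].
\left(18 x^{2} + 21 x + 10\right) e^{- 3 x}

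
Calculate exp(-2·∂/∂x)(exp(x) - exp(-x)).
- e^{2 - x} + e^{x - 2}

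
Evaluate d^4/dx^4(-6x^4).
-144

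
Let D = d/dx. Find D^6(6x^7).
30240 x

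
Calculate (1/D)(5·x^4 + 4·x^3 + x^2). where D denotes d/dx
x^{5} + x^{4} + \frac{x^{3}}{3}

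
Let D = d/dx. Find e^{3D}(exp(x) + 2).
e^{x + 3} + 2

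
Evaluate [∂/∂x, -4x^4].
- 16 x^{3}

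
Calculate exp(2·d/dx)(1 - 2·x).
- 2 x - 3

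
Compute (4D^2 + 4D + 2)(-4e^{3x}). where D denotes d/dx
- 200 e^{3 x}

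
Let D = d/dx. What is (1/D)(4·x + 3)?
2 x^{2} + 3 x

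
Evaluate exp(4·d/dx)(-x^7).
- x^{7} - 28 x^{6} - 336 x^{5} - 2240 x^{4} - 8960 x^{3} - 21504 x^{2} - 28672 x - 16384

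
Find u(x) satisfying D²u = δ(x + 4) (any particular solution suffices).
\frac{|x + 4|}{2}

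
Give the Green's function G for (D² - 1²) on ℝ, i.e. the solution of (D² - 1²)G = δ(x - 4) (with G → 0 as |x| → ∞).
-\frac{e^{-|x - 4|}}{2}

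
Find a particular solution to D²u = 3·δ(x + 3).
\frac{3|x + 3|}{2}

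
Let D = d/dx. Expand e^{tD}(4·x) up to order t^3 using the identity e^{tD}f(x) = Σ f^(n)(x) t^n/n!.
4 t + 4 x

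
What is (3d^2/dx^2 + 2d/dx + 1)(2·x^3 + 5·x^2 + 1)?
2 x^{3} + 17 x^{2} + 56 x + 31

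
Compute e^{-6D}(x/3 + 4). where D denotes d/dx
\frac{x}{3} + 2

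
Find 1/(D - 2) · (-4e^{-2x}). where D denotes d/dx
e^{- 2 x}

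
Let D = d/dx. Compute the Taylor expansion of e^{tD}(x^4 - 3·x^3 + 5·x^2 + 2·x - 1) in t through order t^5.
t^{4} + t^{3} \left(4 x - 3\right) + t^{2} \left(6 x^{2} - 9 x + 5\right) + t \left(4 x^{3} - 9 x^{2} + 10 x + 2\right) + x^{4} - 3 x^{3} + 5 x^{2} + 2 x - 1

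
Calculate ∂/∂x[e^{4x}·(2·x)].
\left(8 x + 2\right) e^{4 x}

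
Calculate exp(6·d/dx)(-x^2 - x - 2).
- x^{2} - 13 x - 44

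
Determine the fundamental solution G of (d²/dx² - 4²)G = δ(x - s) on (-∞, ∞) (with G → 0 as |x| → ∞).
-\frac{e^{-4|x-s|}}{8}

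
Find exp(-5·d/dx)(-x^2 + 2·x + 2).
- x^{2} + 12 x - 33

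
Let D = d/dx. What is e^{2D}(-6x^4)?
- 6 x^{4} - 48 x^{3} - 144 x^{2} - 192 x - 96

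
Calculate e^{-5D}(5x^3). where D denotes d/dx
5 x^{3} - 75 x^{2} + 375 x - 625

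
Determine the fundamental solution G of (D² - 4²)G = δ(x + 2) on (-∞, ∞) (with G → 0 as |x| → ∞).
-\frac{e^{-4|x + 2|}}{8}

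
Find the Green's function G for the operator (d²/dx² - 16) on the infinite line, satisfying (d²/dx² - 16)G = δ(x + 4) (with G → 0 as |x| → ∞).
-\frac{e^{-4|x + 4|}}{8}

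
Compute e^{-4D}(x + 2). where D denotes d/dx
x - 2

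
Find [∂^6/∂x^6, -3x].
-18\frac{d^{5}}{dx^{5}}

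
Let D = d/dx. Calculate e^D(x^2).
x^{2} + 2 x + 1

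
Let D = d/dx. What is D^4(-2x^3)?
0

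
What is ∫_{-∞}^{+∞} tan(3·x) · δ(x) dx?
0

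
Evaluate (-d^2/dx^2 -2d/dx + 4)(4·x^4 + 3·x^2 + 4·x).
16 x^{4} - 32 x^{3} - 36 x^{2} + 4 x - 14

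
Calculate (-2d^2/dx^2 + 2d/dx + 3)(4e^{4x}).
- 84 e^{4 x}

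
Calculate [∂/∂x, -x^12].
- 12 x^{11}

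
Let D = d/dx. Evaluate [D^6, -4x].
-24D^{5}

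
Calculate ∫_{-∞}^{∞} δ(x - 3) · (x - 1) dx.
2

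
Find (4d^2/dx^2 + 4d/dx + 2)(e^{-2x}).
10 e^{- 2 x}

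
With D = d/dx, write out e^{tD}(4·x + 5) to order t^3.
4 t + 4 x + 5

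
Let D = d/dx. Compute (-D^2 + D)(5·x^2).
10 x - 10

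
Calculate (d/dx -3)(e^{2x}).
- e^{2 x}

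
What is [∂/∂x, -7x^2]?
- 14 x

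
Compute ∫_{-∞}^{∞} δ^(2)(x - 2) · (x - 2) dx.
0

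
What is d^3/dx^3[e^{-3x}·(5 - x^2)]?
9 \left(3 x^{2} - 6 x - 13\right) e^{- 3 x}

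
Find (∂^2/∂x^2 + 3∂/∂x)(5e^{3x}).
90 e^{3 x}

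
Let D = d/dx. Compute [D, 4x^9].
36 x^{8}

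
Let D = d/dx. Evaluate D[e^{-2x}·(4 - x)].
\left(2 x - 9\right) e^{- 2 x}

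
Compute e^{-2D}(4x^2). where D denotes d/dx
4 x^{2} - 16 x + 16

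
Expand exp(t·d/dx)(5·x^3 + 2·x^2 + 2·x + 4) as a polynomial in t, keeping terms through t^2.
t^{2} \left(15 x + 2\right) + t \left(15 x^{2} + 4 x + 2\right) + 5 x^{3} + 2 x^{2} + 2 x + 4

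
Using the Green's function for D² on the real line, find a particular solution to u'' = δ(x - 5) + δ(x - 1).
\frac{|x - 5|}{2} + \frac{|x - 1|}{2}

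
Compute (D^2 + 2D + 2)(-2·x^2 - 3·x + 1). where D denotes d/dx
- 4 x^{2} - 14 x - 8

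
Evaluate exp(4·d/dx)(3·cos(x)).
3 \cos{\left(x + 4 \right)}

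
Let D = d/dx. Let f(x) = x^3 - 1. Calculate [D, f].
3 x^{2}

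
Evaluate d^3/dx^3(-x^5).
- 60 x^{2}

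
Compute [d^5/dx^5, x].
5\frac{d^{4}}{dx^{4}}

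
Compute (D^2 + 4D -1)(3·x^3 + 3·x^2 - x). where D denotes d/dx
- 3 x^{3} + 33 x^{2} + 43 x + 2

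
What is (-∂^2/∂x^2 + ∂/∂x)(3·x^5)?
15 x^{3} \left(x - 4\right)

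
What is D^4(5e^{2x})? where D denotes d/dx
80 e^{2 x}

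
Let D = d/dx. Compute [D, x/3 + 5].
\frac{1}{3}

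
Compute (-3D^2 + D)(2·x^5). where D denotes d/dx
10 x^{3} \left(x - 12\right)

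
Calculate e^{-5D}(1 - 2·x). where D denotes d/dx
11 - 2 x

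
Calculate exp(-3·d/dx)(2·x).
2 x - 6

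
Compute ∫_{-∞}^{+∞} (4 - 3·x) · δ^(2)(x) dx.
0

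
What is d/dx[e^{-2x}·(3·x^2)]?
6 x \left(1 - x\right) e^{- 2 x}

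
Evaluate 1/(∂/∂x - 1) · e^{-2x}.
- \frac{e^{- 2 x}}{3}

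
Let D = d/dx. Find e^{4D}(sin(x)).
\sin{\left(x + 4 \right)}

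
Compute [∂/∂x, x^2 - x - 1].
2 x - 1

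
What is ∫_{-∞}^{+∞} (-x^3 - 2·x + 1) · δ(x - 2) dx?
-11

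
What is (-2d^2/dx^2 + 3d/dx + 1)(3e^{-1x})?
- 12 e^{- x}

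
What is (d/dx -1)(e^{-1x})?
- 2 e^{- x}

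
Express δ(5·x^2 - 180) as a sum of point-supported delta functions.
\frac{\delta(x - 6) + \delta(x + 6)}{60}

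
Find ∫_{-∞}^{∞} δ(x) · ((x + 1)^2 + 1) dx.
2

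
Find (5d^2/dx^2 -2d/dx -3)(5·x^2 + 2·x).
- 15 x^{2} - 26 x + 46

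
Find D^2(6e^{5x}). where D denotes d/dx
150 e^{5 x}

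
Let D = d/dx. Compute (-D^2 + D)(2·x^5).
10 x^{3} \left(x - 4\right)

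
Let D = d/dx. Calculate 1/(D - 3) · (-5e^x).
\frac{5 e^{x}}{2}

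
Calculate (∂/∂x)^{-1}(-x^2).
- \frac{x^{3}}{3}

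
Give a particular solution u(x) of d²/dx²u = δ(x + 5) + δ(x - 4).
\frac{|x + 5|}{2} + \frac{|x - 4|}{2}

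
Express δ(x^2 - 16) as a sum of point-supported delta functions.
\frac{\delta(x - 4) + \delta(x + 4)}{8}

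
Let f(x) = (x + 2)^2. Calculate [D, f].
2 x + 4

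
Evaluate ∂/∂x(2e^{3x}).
6 e^{3 x}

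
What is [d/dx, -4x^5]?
- 20 x^{4}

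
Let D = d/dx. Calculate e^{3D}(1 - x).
- x - 2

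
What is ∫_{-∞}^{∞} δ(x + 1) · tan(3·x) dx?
- \tan{\left(3 \right)}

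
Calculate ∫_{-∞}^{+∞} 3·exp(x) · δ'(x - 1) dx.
- 3 e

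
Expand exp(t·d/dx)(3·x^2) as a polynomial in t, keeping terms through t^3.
3 t^{2} + 6 t x + 3 x^{2}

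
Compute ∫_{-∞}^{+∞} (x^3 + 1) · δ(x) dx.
1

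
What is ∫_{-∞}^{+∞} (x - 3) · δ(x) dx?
-3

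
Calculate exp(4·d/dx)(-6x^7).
- 6 x^{7} - 168 x^{6} - 2016 x^{5} - 13440 x^{4} - 53760 x^{3} - 129024 x^{2} - 172032 x - 98304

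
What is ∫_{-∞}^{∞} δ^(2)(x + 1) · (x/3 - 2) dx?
0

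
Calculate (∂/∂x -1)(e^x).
0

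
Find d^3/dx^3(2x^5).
120 x^{2}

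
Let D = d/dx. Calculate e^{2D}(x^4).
x^{4} + 8 x^{3} + 24 x^{2} + 32 x + 16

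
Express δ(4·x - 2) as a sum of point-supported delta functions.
\frac{\delta(x - 1/2)}{4}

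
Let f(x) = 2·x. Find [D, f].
2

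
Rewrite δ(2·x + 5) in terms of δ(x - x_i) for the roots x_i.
\frac{\delta(x + 5/2)}{2}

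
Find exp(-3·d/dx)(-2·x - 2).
4 - 2 x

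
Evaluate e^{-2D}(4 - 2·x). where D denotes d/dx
8 - 2 x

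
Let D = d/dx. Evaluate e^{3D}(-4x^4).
- 4 x^{4} - 48 x^{3} - 216 x^{2} - 432 x - 324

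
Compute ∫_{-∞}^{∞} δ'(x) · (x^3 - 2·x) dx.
2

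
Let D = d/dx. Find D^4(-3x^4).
-72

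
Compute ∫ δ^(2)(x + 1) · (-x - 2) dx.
0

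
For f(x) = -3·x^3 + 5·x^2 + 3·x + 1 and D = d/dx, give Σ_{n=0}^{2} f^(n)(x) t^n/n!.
t^{2} \left(5 - 9 x\right) + t \left(- 9 x^{2} + 10 x + 3\right) - 3 x^{3} + 5 x^{2} + 3 x + 1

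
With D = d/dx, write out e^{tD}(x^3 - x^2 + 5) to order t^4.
t^{3} + t^{2} \left(3 x - 1\right) + t x \left(3 x - 2\right) + x^{3} - x^{2} + 5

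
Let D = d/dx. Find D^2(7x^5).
140 x^{3}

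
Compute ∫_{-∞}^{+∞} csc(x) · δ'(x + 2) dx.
\cot{\left(2 \right)} \csc{\left(2 \right)}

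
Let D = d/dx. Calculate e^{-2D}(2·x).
2 x - 4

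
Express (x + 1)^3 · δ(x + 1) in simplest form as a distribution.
0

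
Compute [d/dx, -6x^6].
- 36 x^{5}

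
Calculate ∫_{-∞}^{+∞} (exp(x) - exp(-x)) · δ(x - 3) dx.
2 \sinh{\left(3 \right)}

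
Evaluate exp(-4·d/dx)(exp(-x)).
e^{4 - x}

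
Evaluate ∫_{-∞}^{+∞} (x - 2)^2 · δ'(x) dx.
4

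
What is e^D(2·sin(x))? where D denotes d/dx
2 \sin{\left(x + 1 \right)}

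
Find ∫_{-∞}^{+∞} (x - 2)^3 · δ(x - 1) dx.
-1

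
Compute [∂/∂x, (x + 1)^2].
2 x + 2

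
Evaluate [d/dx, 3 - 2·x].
-2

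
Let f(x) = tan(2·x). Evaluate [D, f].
\frac{2}{\cos^{2}{\left(2 x \right)}}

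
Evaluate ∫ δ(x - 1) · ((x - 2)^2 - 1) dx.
0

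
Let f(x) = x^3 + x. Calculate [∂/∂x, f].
3 x^{2} + 1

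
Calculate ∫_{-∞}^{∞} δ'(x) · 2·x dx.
-2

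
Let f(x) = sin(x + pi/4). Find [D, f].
\cos{\left(x + \frac{\pi}{4} \right)}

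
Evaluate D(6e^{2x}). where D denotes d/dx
12 e^{2 x}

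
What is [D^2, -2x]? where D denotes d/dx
-4D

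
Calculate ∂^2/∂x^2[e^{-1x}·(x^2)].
\left(x^{2} - 4 x + 2\right) e^{- x}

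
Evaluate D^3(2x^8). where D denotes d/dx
672 x^{5}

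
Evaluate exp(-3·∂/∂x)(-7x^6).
- 7 x^{6} + 126 x^{5} - 945 x^{4} + 3780 x^{3} - 8505 x^{2} + 10206 x - 5103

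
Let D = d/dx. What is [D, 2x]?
2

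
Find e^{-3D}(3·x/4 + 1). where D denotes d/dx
\frac{3 x}{4} - \frac{5}{4}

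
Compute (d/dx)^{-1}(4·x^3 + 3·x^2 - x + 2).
x^{4} + x^{3} - \frac{x^{2}}{2} + 2 x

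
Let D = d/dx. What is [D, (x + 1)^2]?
2 x + 2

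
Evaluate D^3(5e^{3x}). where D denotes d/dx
135 e^{3 x}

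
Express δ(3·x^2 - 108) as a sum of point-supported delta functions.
\frac{\delta(x - 6) + \delta(x + 6)}{36}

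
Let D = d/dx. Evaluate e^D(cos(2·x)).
\cos{\left(2 x + 2 \right)}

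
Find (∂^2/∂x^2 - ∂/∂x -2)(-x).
2 x + 1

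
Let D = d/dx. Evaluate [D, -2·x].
-2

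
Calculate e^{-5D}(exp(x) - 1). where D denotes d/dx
e^{x - 5} - 1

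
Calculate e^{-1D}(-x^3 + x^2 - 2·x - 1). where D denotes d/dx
- x^{3} + 4 x^{2} - 7 x + 3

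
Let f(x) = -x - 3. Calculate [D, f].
-1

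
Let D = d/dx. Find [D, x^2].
2 x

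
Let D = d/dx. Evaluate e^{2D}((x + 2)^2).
x^{2} + 8 x + 16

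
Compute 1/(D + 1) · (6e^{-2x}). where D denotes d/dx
- 6 e^{- 2 x}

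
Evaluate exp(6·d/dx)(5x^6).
5 x^{6} + 180 x^{5} + 2700 x^{4} + 21600 x^{3} + 97200 x^{2} + 233280 x + 233280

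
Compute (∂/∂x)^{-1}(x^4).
\frac{x^{5}}{5}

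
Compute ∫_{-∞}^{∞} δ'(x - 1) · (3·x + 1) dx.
-3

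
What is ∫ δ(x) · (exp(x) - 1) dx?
0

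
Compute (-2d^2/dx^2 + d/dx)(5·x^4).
20 x^{2} \left(x - 6\right)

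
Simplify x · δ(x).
0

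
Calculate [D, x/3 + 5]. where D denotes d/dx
\frac{1}{3}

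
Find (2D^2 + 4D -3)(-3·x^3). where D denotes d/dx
9 x \left(x^{2} - 4 x - 4\right)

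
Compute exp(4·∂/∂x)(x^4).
x^{4} + 16 x^{3} + 96 x^{2} + 256 x + 256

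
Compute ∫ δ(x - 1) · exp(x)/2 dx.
\frac{e}{2}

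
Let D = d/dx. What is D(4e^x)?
4 e^{x}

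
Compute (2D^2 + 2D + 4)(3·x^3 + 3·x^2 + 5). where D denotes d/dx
12 x^{3} + 30 x^{2} + 48 x + 32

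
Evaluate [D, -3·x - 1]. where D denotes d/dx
-3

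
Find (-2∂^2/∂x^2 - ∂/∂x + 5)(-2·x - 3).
- 10 x - 13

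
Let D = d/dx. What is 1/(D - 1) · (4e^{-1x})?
- 2 e^{- x}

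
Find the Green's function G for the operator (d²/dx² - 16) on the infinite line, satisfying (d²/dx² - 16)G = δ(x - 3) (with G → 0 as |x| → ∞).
-\frac{e^{-4|x - 3|}}{8}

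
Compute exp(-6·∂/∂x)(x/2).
\frac{x}{2} - 3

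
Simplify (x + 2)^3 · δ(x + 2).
0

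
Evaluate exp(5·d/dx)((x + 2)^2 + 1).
x^{2} + 14 x + 50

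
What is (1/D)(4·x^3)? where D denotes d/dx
x^{4}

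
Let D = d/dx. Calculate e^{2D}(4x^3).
4 x^{3} + 24 x^{2} + 48 x + 32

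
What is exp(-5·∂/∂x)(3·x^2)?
3 x^{2} - 30 x + 75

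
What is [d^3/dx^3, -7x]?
-21\frac{d^{2}}{dx^{2}}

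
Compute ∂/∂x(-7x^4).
- 28 x^{3}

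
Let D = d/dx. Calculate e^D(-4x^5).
- 4 x^{5} - 20 x^{4} - 40 x^{3} - 40 x^{2} - 20 x - 4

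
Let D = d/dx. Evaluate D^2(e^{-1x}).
e^{- x}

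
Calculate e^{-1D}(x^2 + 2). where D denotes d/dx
x^{2} - 2 x + 3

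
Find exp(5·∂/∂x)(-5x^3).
- 5 x^{3} - 75 x^{2} - 375 x - 625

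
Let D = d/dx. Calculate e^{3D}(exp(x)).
e^{x + 3}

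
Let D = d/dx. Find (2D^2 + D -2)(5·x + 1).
3 - 10 x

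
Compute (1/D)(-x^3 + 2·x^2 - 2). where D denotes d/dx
- \frac{x^{4}}{4} + \frac{2 x^{3}}{3} - 2 x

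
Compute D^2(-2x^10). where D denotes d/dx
- 180 x^{8}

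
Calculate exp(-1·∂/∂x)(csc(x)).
\csc{\left(x - 1 \right)}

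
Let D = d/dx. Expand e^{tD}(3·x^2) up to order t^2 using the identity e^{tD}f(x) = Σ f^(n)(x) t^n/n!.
3 t^{2} + 6 t x + 3 x^{2}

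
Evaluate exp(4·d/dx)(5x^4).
5 x^{4} + 80 x^{3} + 480 x^{2} + 1280 x + 1280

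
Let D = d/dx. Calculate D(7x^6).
42 x^{5}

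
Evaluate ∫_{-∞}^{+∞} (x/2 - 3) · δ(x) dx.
-3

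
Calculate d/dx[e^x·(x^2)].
x \left(x + 2\right) e^{x}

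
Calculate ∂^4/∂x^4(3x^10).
15120 x^{6}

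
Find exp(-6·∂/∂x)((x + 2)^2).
x^{2} - 8 x + 16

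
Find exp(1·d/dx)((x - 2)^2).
x^{2} - 2 x + 1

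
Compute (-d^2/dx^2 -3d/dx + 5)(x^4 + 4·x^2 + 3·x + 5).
5 x^{4} - 12 x^{3} + 8 x^{2} - 9 x + 8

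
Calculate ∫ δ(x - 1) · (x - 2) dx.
-1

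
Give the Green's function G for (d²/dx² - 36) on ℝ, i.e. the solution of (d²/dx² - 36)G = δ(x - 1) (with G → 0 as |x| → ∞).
-\frac{e^{-6|x - 1|}}{12}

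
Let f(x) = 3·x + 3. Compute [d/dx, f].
3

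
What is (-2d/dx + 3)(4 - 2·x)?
16 - 6 x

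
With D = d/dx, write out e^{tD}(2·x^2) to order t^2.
2 t^{2} + 4 t x + 2 x^{2}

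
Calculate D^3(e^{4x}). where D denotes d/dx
64 e^{4 x}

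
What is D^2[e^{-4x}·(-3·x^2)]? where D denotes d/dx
6 \left(- 8 x^{2} + 8 x - 1\right) e^{- 4 x}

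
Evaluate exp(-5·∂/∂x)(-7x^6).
- 7 x^{6} + 210 x^{5} - 2625 x^{4} + 17500 x^{3} - 65625 x^{2} + 131250 x - 109375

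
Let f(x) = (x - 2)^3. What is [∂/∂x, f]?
3 \left(x - 2\right)^{2}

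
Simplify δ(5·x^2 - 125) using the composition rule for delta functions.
\frac{\delta(x - 5) + \delta(x + 5)}{50}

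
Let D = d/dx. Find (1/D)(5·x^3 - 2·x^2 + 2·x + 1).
\frac{5 x^{4}}{4} - \frac{2 x^{3}}{3} + x^{2} + x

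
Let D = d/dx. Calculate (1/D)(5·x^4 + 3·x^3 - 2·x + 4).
x^{5} + \frac{3 x^{4}}{4} - x^{2} + 4 x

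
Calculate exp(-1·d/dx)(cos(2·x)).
\cos{\left(2 x - 2 \right)}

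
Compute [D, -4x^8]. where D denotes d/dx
- 32 x^{7}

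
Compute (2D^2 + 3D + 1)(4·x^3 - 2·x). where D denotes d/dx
4 x^{3} + 36 x^{2} + 46 x - 6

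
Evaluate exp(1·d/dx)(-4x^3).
- 4 x^{3} - 12 x^{2} - 12 x - 4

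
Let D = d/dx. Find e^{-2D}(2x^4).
2 x^{4} - 16 x^{3} + 48 x^{2} - 64 x + 32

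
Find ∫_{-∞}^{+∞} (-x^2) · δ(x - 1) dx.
-1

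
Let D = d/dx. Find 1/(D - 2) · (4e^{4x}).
2 e^{4 x}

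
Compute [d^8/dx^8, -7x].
-56\frac{d^{7}}{dx^{7}}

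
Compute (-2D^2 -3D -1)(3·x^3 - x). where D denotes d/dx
- 3 x^{3} - 27 x^{2} - 35 x + 3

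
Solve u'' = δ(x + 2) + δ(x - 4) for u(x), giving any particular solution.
\frac{|x + 2|}{2} + \frac{|x - 4|}{2}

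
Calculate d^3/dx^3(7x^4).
168 x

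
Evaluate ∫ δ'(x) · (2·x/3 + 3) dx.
- \frac{2}{3}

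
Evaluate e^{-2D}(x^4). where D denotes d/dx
x^{4} - 8 x^{3} + 24 x^{2} - 32 x + 16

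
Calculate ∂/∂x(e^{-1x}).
- e^{- x}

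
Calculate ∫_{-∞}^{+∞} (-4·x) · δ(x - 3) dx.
-12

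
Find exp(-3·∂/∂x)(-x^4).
- x^{4} + 12 x^{3} - 54 x^{2} + 108 x - 81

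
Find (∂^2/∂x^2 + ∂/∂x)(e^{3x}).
12 e^{3 x}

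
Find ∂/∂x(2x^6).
12 x^{5}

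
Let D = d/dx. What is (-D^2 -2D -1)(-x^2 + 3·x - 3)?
x^{2} + x - 1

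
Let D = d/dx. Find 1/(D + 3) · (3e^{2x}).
\frac{3 e^{2 x}}{5}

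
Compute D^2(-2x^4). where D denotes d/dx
- 24 x^{2}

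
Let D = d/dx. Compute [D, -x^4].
- 4 x^{3}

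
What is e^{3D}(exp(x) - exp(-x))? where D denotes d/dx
2 \sinh{\left(x + 3 \right)}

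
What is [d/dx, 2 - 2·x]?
-2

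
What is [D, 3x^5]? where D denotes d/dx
15 x^{4}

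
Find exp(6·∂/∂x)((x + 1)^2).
x^{2} + 14 x + 49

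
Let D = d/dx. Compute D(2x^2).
4 x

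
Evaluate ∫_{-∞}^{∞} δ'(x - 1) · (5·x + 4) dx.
-5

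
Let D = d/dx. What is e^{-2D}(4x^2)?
4 x^{2} - 16 x + 16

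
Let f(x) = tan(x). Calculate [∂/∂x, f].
\frac{1}{\cos^{2}{\left(x \right)}}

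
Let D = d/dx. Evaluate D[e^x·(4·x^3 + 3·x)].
\left(12 x^{2} + x \left(4 x^{2} + 3\right) + 3\right) e^{x}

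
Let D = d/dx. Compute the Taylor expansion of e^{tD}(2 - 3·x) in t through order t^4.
- 3 t - 3 x + 2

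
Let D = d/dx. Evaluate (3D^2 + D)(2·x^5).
10 x^{3} \left(x + 12\right)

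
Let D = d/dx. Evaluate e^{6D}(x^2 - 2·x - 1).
x^{2} + 10 x + 23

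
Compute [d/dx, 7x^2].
14 x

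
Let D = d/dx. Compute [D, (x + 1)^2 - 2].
2 x + 2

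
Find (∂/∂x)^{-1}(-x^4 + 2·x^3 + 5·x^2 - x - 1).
- \frac{x^{5}}{5} + \frac{x^{4}}{2} + \frac{5 x^{3}}{3} - \frac{x^{2}}{2} - x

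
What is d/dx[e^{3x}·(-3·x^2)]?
3 x \left(- 3 x - 2\right) e^{3 x}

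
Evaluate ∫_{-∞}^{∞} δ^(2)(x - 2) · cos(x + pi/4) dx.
- \cos{\left(\frac{\pi}{4} + 2 \right)}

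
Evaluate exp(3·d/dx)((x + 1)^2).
x^{2} + 8 x + 16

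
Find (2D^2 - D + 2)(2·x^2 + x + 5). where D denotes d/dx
4 x^{2} - 2 x + 17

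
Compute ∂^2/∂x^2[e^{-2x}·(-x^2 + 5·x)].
2 \left(- 2 x^{2} + 14 x - 11\right) e^{- 2 x}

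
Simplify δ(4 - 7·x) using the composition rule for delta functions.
\frac{\delta(x - 4/7)}{7}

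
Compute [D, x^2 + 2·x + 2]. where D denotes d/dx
2 x + 2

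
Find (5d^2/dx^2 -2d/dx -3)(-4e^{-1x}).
- 16 e^{- x}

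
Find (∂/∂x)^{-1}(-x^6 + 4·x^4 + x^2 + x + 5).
- \frac{x^{7}}{7} + \frac{4 x^{5}}{5} + \frac{x^{3}}{3} + \frac{x^{2}}{2} + 5 x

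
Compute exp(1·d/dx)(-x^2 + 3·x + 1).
- x^{2} + x + 3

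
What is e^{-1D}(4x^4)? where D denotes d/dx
4 x^{4} - 16 x^{3} + 24 x^{2} - 16 x + 4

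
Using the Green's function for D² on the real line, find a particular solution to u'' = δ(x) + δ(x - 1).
\frac{|x|}{2} + \frac{|x - 1|}{2}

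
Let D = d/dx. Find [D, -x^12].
- 12 x^{11}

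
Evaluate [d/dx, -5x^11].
- 55 x^{10}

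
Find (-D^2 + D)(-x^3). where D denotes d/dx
3 x \left(2 - x\right)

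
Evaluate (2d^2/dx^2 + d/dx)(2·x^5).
10 x^{3} \left(x + 8\right)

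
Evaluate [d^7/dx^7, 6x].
42\frac{d^{6}}{dx^{6}}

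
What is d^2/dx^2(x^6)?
30 x^{4}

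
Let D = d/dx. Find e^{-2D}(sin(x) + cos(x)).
\sqrt{2} \cos{\left(- x + \frac{\pi}{4} + 2 \right)}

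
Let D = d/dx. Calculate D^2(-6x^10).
- 540 x^{8}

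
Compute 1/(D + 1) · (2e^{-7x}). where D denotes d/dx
- \frac{e^{- 7 x}}{3}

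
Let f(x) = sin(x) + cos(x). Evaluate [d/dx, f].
- \sin{\left(x \right)} + \cos{\left(x \right)}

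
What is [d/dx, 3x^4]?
12 x^{3}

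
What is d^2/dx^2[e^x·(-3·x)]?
3 \left(- x - 2\right) e^{x}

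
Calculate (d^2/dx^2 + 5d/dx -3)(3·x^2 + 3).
- 9 x^{2} + 30 x - 3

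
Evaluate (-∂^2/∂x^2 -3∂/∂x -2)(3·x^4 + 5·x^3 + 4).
- 6 x^{4} - 46 x^{3} - 81 x^{2} - 30 x - 8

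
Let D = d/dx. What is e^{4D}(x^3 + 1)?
x^{3} + 12 x^{2} + 48 x + 65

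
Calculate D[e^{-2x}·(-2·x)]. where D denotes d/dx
2 \left(2 x - 1\right) e^{- 2 x}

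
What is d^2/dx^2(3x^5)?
60 x^{3}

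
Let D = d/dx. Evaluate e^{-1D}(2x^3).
2 x^{3} - 6 x^{2} + 6 x - 2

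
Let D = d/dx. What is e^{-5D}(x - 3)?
x - 8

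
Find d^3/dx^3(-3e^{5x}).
- 375 e^{5 x}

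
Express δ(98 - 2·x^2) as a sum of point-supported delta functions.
\frac{\delta(x - 7) + \delta(x + 7)}{28}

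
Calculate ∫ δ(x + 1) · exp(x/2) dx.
e^{- \frac{1}{2}}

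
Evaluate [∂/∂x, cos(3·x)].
- 3 \sin{\left(3 x \right)}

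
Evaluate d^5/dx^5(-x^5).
-120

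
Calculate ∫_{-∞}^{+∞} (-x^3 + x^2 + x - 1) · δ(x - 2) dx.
-3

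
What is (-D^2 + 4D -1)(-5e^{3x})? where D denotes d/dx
- 10 e^{3 x}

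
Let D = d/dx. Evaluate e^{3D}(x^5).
x^{5} + 15 x^{4} + 90 x^{3} + 270 x^{2} + 405 x + 243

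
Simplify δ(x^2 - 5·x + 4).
\frac{\delta(x - 1) + \delta(x - 4)}{3}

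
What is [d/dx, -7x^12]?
- 84 x^{11}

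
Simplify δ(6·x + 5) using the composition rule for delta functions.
\frac{\delta(x + 5/6)}{6}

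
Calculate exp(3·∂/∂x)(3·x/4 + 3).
\frac{3 x}{4} + \frac{21}{4}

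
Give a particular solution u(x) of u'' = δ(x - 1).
\frac{|x - 1|}{2}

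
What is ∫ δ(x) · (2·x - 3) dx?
-3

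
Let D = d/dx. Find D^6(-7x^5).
0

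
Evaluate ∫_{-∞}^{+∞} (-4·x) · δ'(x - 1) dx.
4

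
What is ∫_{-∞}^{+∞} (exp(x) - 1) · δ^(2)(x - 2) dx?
e^{2}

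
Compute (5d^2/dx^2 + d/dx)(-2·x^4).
8 x^{2} \left(- x - 15\right)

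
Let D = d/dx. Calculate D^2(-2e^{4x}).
- 32 e^{4 x}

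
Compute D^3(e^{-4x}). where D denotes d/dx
- 64 e^{- 4 x}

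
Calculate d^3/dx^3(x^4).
24 x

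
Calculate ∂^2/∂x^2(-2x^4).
- 24 x^{2}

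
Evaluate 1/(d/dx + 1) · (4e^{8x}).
\frac{4 e^{8 x}}{9}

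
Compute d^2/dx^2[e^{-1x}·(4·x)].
4 \left(x - 2\right) e^{- x}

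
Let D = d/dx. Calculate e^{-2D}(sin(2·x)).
\sin{\left(2 x - 4 \right)}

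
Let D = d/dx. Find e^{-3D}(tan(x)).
\tan{\left(x - 3 \right)}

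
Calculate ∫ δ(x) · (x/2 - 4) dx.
-4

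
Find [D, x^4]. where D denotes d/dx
4 x^{3}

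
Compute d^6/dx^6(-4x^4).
0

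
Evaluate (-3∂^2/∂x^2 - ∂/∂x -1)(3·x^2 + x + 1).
- 3 x^{2} - 7 x - 20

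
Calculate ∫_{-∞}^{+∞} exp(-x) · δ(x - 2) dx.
e^{-2}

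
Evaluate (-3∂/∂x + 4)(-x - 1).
- 4 x - 1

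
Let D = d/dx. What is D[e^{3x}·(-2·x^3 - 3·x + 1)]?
3 x \left(- 2 x^{2} - 2 x - 3\right) e^{3 x}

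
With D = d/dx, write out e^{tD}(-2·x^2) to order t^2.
- 2 t^{2} - 4 t x - 2 x^{2}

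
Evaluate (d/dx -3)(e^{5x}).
2 e^{5 x}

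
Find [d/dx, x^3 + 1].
3 x^{2}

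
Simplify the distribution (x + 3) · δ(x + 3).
0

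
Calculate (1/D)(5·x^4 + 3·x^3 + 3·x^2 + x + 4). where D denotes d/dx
x^{5} + \frac{3 x^{4}}{4} + x^{3} + \frac{x^{2}}{2} + 4 x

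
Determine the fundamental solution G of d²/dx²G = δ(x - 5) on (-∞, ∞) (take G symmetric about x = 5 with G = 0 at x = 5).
\frac{|x - 5|}{2}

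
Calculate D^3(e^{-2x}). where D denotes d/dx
- 8 e^{- 2 x}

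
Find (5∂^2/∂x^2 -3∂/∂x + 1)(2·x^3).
2 x \left(x^{2} - 9 x + 30\right)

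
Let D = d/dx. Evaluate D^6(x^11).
332640 x^{5}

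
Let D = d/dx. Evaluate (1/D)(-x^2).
- \frac{x^{3}}{3}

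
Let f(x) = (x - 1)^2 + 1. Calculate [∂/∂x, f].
2 x - 2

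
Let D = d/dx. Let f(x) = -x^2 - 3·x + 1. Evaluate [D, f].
- 2 x - 3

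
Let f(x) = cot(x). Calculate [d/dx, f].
- \frac{1}{\sin^{2}{\left(x \right)}}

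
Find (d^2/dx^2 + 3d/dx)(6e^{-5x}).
60 e^{- 5 x}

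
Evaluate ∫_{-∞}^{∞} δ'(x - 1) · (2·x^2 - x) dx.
-3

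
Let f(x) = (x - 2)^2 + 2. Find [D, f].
2 x - 4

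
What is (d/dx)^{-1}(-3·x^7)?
- \frac{3 x^{8}}{8}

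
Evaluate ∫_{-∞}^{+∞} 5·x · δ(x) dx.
0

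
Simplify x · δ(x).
0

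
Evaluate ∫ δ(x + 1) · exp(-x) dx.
e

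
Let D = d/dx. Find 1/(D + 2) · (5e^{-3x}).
- 5 e^{- 3 x}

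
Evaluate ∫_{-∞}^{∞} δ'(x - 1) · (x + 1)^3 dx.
-12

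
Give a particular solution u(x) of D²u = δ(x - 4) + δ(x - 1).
\frac{|x - 4|}{2} + \frac{|x - 1|}{2}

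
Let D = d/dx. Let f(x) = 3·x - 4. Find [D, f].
3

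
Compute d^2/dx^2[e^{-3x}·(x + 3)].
3 \left(3 x + 7\right) e^{- 3 x}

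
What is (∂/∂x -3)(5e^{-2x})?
- 25 e^{- 2 x}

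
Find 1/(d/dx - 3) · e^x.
- \frac{e^{x}}{2}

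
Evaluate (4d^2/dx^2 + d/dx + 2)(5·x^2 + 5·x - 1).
10 x^{2} + 20 x + 43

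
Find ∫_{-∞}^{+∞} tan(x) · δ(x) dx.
0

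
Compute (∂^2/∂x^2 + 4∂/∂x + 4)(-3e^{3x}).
- 75 e^{3 x}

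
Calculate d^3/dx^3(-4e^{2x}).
- 32 e^{2 x}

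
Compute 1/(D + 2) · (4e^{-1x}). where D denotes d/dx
4 e^{- x}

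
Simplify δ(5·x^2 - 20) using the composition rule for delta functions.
\frac{\delta(x - 2) + \delta(x + 2)}{20}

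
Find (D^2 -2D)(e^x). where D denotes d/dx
- e^{x}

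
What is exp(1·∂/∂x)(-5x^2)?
- 5 x^{2} - 10 x - 5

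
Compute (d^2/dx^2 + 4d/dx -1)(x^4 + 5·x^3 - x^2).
- x^{4} + 11 x^{3} + 73 x^{2} + 22 x - 2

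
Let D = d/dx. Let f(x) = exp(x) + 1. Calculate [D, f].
e^{x}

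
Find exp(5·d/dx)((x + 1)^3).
x^{3} + 18 x^{2} + 108 x + 216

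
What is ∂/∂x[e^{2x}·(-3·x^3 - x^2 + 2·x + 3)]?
\left(- 6 x^{3} - 11 x^{2} + 2 x + 8\right) e^{2 x}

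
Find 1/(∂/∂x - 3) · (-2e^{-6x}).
\frac{2 e^{- 6 x}}{9}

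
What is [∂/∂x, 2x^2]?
4 x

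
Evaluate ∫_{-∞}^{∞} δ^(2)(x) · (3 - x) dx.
0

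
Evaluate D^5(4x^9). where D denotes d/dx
60480 x^{4}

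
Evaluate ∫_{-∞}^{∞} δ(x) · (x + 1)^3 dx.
1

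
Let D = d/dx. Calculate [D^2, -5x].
-10D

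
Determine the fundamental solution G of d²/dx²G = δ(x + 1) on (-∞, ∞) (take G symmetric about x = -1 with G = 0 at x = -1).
\frac{|x + 1|}{2}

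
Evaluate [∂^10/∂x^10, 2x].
20\frac{d^{9}}{dx^{9}}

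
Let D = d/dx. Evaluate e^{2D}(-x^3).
- x^{3} - 6 x^{2} - 12 x - 8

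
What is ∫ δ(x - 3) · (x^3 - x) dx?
24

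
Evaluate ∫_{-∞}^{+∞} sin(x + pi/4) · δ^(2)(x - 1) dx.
- \sin{\left(\frac{\pi}{4} + 1 \right)}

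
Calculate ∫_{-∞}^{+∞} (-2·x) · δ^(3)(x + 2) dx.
0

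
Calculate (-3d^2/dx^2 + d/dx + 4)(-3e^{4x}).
120 e^{4 x}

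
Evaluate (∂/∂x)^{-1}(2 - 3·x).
- \frac{3 x^{2}}{2} + 2 x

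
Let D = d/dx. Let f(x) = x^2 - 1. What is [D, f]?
2 x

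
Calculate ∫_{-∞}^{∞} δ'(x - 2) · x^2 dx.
-4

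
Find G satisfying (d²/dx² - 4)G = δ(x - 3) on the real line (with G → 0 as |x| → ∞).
-\frac{e^{-2|x - 3|}}{4}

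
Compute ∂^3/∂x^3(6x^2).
0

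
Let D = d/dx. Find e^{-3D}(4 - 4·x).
16 - 4 x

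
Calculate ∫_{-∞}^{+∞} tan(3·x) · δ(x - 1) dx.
\tan{\left(3 \right)}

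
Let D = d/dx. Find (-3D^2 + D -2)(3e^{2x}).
- 36 e^{2 x}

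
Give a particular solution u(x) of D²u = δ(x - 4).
\frac{|x - 4|}{2}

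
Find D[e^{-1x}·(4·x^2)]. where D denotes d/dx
4 x \left(2 - x\right) e^{- x}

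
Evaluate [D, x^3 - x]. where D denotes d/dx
3 x^{2} - 1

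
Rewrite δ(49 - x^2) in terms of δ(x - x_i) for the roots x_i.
\frac{\delta(x - 7) + \delta(x + 7)}{14}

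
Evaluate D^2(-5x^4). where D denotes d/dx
- 60 x^{2}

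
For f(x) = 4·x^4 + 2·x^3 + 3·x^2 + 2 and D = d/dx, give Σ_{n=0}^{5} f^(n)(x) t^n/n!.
4 t^{4} + t^{3} \left(16 x + 2\right) + t^{2} \left(24 x^{2} + 6 x + 3\right) + 2 t x \left(8 x^{2} + 3 x + 3\right) + 4 x^{4} + 2 x^{3} + 3 x^{2} + 2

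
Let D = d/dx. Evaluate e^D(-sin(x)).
- \sin{\left(x + 1 \right)}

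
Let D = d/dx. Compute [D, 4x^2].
8 x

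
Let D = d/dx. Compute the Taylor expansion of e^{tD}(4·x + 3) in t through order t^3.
4 t + 4 x + 3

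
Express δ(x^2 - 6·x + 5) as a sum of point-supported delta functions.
\frac{\delta(x - 1) + \delta(x - 5)}{4}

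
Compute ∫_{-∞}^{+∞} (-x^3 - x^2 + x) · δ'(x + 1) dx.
0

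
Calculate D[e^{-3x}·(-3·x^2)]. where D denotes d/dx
3 x \left(3 x - 2\right) e^{- 3 x}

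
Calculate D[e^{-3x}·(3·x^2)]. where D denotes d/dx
3 x \left(2 - 3 x\right) e^{- 3 x}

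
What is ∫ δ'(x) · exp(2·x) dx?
-2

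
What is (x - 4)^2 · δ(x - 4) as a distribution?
0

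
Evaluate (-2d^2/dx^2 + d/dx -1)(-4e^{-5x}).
224 e^{- 5 x}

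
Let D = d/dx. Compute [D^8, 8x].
64D^{7}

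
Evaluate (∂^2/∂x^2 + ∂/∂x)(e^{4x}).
20 e^{4 x}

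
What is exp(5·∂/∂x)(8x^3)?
8 x^{3} + 120 x^{2} + 600 x + 1000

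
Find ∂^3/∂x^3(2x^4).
48 x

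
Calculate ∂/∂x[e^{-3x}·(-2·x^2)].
2 x \left(3 x - 2\right) e^{- 3 x}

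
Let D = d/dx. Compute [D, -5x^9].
- 45 x^{8}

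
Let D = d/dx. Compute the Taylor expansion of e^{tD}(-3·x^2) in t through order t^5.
- 3 t^{2} - 6 t x - 3 x^{2}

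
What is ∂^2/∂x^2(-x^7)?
- 42 x^{5}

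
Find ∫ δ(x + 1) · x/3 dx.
- \frac{1}{3}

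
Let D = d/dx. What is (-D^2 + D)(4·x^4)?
16 x^{2} \left(x - 3\right)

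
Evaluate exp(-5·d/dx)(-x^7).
- x^{7} + 35 x^{6} - 525 x^{5} + 4375 x^{4} - 21875 x^{3} + 65625 x^{2} - 109375 x + 78125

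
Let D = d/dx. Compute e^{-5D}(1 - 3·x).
16 - 3 x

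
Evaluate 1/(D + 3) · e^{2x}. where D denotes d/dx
\frac{e^{2 x}}{5}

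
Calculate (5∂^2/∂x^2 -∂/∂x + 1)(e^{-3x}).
49 e^{- 3 x}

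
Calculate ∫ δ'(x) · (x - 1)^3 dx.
-3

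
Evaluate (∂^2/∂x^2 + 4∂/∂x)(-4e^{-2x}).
16 e^{- 2 x}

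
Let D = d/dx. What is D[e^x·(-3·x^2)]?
3 x \left(- x - 2\right) e^{x}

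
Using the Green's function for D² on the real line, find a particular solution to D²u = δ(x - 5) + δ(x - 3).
\frac{|x - 5|}{2} + \frac{|x - 3|}{2}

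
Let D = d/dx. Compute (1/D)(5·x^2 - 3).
\frac{5 x^{3}}{3} - 3 x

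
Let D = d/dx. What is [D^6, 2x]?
12D^{5}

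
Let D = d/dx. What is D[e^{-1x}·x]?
\left(1 - x\right) e^{- x}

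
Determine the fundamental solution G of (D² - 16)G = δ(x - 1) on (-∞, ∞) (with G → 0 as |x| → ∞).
-\frac{e^{-4|x - 1|}}{8}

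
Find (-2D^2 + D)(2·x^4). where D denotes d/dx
8 x^{2} \left(x - 6\right)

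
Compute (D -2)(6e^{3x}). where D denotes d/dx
6 e^{3 x}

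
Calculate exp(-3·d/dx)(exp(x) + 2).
e^{x - 3} + 2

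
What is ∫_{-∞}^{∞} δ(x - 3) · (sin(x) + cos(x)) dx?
\cos{\left(3 \right)} + \sin{\left(3 \right)}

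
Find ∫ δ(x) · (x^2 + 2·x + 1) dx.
1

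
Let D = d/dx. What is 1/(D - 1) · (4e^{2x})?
4 e^{2 x}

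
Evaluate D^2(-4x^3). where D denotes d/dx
- 24 x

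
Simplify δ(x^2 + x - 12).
\frac{\delta(x - 3) + \delta(x + 4)}{7}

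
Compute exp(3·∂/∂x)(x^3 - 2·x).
x^{3} + 9 x^{2} + 25 x + 21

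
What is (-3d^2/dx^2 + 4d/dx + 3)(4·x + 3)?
12 x + 25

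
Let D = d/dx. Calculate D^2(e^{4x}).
16 e^{4 x}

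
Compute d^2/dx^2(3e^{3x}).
27 e^{3 x}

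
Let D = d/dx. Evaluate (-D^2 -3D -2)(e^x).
- 6 e^{x}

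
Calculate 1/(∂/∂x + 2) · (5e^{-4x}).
- \frac{5 e^{- 4 x}}{2}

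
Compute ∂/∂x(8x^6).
48 x^{5}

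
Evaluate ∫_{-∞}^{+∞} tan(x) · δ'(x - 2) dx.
- \frac{1}{\cos^{2}{\left(2 \right)}}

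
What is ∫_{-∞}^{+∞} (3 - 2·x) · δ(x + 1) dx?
5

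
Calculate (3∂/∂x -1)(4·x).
12 - 4 x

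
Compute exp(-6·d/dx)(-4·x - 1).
23 - 4 x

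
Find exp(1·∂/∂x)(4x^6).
4 x^{6} + 24 x^{5} + 60 x^{4} + 80 x^{3} + 60 x^{2} + 24 x + 4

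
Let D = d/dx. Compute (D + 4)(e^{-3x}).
e^{- 3 x}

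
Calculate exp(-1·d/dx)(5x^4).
5 x^{4} - 20 x^{3} + 30 x^{2} - 20 x + 5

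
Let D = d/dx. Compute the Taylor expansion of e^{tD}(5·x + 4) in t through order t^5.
5 t + 5 x + 4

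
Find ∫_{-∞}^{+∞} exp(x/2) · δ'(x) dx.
- \frac{1}{2}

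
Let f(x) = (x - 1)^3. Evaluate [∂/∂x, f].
3 \left(x - 1\right)^{2}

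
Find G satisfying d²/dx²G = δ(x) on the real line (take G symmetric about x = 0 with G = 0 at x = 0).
\frac{|x|}{2}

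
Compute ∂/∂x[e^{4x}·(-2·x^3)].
x^{2} \left(- 8 x - 6\right) e^{4 x}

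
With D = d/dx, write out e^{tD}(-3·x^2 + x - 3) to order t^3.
- 3 t^{2} - t \left(6 x - 1\right) - 3 x^{2} + x - 3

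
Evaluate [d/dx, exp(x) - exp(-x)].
2 \cosh{\left(x \right)}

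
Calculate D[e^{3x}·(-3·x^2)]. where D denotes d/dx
3 x \left(- 3 x - 2\right) e^{3 x}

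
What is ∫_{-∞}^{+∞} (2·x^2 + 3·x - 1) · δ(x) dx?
-1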